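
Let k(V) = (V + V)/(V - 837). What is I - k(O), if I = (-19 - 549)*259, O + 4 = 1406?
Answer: -83121084/565 ≈ -1.4712e+5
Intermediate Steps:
O = 1402 (O = -4 + 1406 = 1402)
I = -147112 (I = -568*259 = -147112)
k(V) = 2*V/(-837 + V) (k(V) = (2*V)/(-837 + V) = 2*V/(-837 + V))
I - k(O) = -147112 - 2*1402/(-837 + 1402) = -147112 - 2*1402/565 = -147112 - 1*2804/565 = -147112 - 2804/565 = -83121084/565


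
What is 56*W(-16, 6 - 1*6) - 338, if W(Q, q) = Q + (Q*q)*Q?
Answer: -1234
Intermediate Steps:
W(Q, q) = Q + q*Q**2
56*W(-16, 6 - 1*6) - 338 = 56*(-16*(1 - 16*(6 - 1*6))) - 338 = 56*(-16*(1 - 16*(6 - 6))) - 338 = 56*(-16*(1 - 16*0)) - 338 = 56*(-16*(1 + 0)) - 338 = 56*(-16*1) - 338 = 56*(-16) - 338 = -896 - 338 = -1234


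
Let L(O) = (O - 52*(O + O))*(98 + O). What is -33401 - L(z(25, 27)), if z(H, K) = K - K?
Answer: -33401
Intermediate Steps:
z(H, K) = 0
L(O) = -103*O*(98 + O) (L(O) = (O - 104*O)*(98 + O) = (-103*O)*(98 + O) = -103*O*(98 + O))
-33401 - L(z(25, 27)) = -33401 - (-103)*0*(98 + 0) = -33401 - (-103)*0*98 = -33401 - 1*0 = -33401 + 0 = -33401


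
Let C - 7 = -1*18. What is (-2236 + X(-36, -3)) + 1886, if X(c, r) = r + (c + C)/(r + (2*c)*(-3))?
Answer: -75236/213 ≈ -353.22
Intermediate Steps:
C = -11 (C = 7 - 1*18 = 7 - 18 = -11)
X(c, r) = r + (-11 + c)/(r - 6*c) (X(c, r) = r + (c - 11)/(r + (2*c)*(-3)) = r + (-11 + c)/(r - 6*c))
(-2236 + X(-36, -3)) + 1886 = (-2236 + (11 - 1*(-36) - 1*(-3)**2 + 6*(-36)*(-3))/(-1*(-3) + 6*(-36))) + 1886 = (-2236 + (11 + 36 - 1*9 + 648)/(3 - 216)) + 1886 = (-2236 + (11 + 36 - 9 + 648)/(-213)) + 1886 = (-2236 - 1/213*686) + 1886 = (-2236 - 686/213) + 1886 = -476954/213 + 1886 = -75236/213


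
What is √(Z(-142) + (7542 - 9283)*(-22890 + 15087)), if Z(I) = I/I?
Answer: 8*√212266 ≈ 3685.8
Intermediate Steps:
Z(I) = 1
√(Z(-142) + (7542 - 9283)*(-22890 + 15087)) = √(1 + (7542 - 9283)*(-22890 + 15087)) = √(1 - 1741*(-7803)) = √(1 + 13585023) = √13585024 = 8*√212266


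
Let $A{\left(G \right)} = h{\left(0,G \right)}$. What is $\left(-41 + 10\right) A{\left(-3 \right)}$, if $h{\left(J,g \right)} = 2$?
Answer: $-62$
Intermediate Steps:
$A{\left(G \right)} = 2$
$\left(-41 + 10\right) A{\left(-3 \right)} = \left(-41 + 10\right) 2 = \left(-31\right) 2 = -62$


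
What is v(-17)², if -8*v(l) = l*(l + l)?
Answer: 83521/16 ≈ 5220.1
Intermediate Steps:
v(l) = -l²/4 (v(l) = -l*(l + l)/8 = -l*2*l/8 = -l²/4)
v(-17)² = (-¼*(-17)²)² = (-¼*289)² = (-289/4)² = 83521/16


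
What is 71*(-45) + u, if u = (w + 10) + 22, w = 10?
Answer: -3153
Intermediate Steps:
u = 42 (u = (10 + 10) + 22 = 20 + 22 = 42)
71*(-45) + u = 71*(-45) + 42 = -3195 + 42 = -3153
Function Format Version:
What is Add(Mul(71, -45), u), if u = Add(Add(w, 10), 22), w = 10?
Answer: -3153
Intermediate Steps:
u = 42 (u = Add(Add(10, 10), 22) = Add(20, 22) = 42)
Add(Mul(71, -45), u) = Add(Mul(71, -45), 42) = Add(-3195, 42) = -3153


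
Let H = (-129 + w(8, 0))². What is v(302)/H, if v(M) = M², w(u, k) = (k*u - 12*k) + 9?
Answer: 22801/3600 ≈ 6.3336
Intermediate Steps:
w(u, k) = 9 - 12*k + k*u (w(u, k) = (-12*k + k*u) + 9 = 9 - 12*k + k*u)
H = 14400 (H = (-129 + (9 - 12*0 + 0*8))² = (-129 + (9 + 0 + 0))² = (-129 + 9)² = (-120)² = 14400)
v(302)/H = 302²/14400 = 91204*(1/14400) = 22801/3600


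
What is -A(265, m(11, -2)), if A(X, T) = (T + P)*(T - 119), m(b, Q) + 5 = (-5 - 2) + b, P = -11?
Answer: -1440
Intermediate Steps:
m(b, Q) = -12 + b (m(b, Q) = -5 + ((-5 - 2) + b) = -5 + (-7 + b) = -12 + b)
A(X, T) = (-119 + T)*(-11 + T) (A(X, T) = (T - 11)*(T - 119) = (-11 + T)*(-119 + T) = (-119 + T)*(-11 + T))
-A(265, m(11, -2)) = -(1309 + (-12 + 11)**2 - 130*(-12 + 11)) = -(1309 + (-1)**2 - 130*(-1)) = -(1309 + 1 + 130) = -1*1440 = -1440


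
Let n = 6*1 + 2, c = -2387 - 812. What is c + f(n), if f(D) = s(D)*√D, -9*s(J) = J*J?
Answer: -3199 - 128*√2/9 ≈ -3219.1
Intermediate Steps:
s(J) = -J²/9 (s(J) = -J*J/9 = -J²/9)
c = -3199
n = 8 (n = 6 + 2 = 8)
f(D) = -D^(5/2)/9 (f(D) = (-D²/9)*√D = -D^(5/2)/9)
c + f(n) = -3199 - 128*√2/9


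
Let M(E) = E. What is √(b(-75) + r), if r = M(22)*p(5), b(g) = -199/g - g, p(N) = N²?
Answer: √141222/15 ≈ 25.053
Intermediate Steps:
b(g) = -g - 199/g
r = 550 (r = 22*5² = 22*25 = 550)
√(b(-75) + r) = √((-1*(-75) - 199/(-75)) + 550) = √((75 - 199*(-1/75)) + 550) = √((75 + 199/75) + 550) = √(5824/75 + 550) = √(47074/75) = √141222/15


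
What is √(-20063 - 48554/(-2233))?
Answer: 5*I*√33035205/203 ≈ 141.57*I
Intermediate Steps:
√(-20063 - 48554/(-2233)) = √(-20063 - 48554*(-1/2233)) = √(-20063 + 4414/203) = √(-4068375/203) = 5*I*√33035205/203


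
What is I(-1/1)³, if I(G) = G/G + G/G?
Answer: 8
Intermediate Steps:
I(G) = 2 (I(G) = 1 + 1 = 2)
I(-1/1)³ = 2³ = 8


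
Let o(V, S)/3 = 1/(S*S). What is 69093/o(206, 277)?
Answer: 1767145599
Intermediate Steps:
o(V, S) = 3/S**2 (o(V, S) = 3/((S*S)) = 3/(S**2) = 3/S**2)
69093/o(206, 277) = 69093/((3/277**2)) = 69093/((3*(1/76729))) = 69093/(3/76729) = 69093*(76729/3) = 1767145599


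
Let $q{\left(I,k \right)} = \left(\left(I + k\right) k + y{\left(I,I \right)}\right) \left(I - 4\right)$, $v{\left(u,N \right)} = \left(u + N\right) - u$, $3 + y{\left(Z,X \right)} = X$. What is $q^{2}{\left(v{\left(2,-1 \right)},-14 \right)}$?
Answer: $1060900$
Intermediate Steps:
$y{\left(Z,X \right)} = -3 + X$
$v{\left(u,N \right)} = N$ ($v{\left(u,N \right)} = \left(N + u\right) - u = N$)
$q{\left(I,k \right)} = \left(-4 + I\right) \left(-3 + I + k \left(I + k\right)\right)$ ($q{\left(I,k \right)} = \left(\left(I + k\right) k + \left(-3 + I\right)\right) \left(I - 4\right) = \left(k \left(I + k\right) + \left(-3 + I\right)\right) \left(-4 + I\right) = \left(-3 + I + k \left(I + k\right)\right) \left(-4 + I\right) = \left(-4 + I\right) \left(-3 + I + k \left(I + k\right)\right)$)
$q^{2}{\left(v{\left(2,-1 \right)},-14 \right)} = \left(12 + \left(-1\right)^{2} - -7 - 4 \left(-14\right)^{2} - \left(-14\right)^{2} - 14 \left(-1\right)^{2} - \left(-4\right) \left(-14\right)\right)^{2} = \left(12 + 1 + 7 - 784 - 196 - 14 - 56\right)^{2} = \left(-1030\right)^{2} = 1060900$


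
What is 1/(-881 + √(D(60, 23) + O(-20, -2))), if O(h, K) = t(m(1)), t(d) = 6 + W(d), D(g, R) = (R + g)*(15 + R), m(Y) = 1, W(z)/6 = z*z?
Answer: -881/772995 - √3166/772995 ≈ -0.0012125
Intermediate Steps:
W(z) = 6*z² (W(z) = 6*(z*z) = 6*z²)
D(g, R) = (15 + R)*(R + g)
t(d) = 6 + 6*d²
O(h, K) = 12 (O(h, K) = 6 + 6*1² = 6 + 6*1 = 6 + 6 = 12)
1/(-881 + √(D(60, 23) + O(-20, -2))) = 1/(-881 + √((23² + 15*23 + 15*60 + 23*60) + 12)) = 1/(-881 + √((529 + 345 + 900 + 1380) + 12)) = 1/(-881 + √(3154 + 12)) = 1/(-881 + √3166)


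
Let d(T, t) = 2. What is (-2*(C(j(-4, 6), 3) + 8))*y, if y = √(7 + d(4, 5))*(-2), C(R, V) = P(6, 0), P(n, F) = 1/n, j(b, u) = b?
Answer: 98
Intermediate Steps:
C(R, V) = ⅙ (C(R, V) = 1/6 = ⅙)
y = -6 (y = √(7 + 2)*(-2) = √9*(-2) = 3*(-2) = -6)
(-2*(C(j(-4, 6), 3) + 8))*y = -2*(⅙ + 8)*(-6) = -2*49/6*(-6) = -49/3*(-6) = 98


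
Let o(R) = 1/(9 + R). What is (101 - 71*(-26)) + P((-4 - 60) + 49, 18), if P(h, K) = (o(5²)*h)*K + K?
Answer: 33270/17 ≈ 1957.1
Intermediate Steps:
P(h, K) = K + K*h/34 (P(h, K) = (h/(9 + 5²))*K + K = (h/(9 + 25))*K + K = (h/34)*K + K = K*h/34 + K = K + K*h/34)
(101 - 71*(-26)) + P((-4 - 60) + 49, 18) = (101 - 71*(-26)) + (1/34)*18*(34 + ((-4 - 60) + 49)) = (101 + 1846) + (1/34)*18*(34 + (-64 + 49)) = 1947 + (1/34)*18*(34 - 15) = 1947 + (1/34)*18*19 = 1947 + 171/17 = 33270/17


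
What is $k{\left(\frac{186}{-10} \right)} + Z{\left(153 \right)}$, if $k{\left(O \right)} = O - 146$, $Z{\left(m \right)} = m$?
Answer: $- \frac{58}{5} \approx -11.6$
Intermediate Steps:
$k{\left(O \right)} = -146 + O$
$k{\left(\frac{186}{-10} \right)} + Z{\left(153 \right)} = \left(-146 + \frac{186}{-10}\right) + 153 = \left(-146 + 186 \left(- \frac{1}{10}\right)\right) + 153 = \left(-146 - \frac{93}{5}\right) + 153 = - \frac{823}{5} + 153 = - \frac{58}{5}$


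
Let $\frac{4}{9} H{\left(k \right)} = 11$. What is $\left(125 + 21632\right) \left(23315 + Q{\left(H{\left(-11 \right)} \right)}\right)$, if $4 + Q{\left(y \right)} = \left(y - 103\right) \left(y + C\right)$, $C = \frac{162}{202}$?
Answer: $\frac{749299701089}{1616} \approx 4.6368 \cdot 10^{8}$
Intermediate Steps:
$H{\left(k \right)} = \frac{99}{4}$ ($H{\left(k \right)} = \frac{9}{4} \cdot 11 = \frac{99}{4}$)
$C = \frac{81}{101}$ ($C = 162 \cdot \frac{1}{202} = \frac{81}{101} \approx 0.80198$)
$Q{\left(y \right)} = -4 + \left(-103 + y\right) \left(\frac{81}{101} + y\right)$ ($Q{\left(y \right)} = -4 + \left(y - 103\right) \left(y + \frac{81}{101}\right) = -4 + \left(-103 + y\right) \left(\frac{81}{101} + y\right)$)
$\left(125 + 21632\right) \left(23315 + Q{\left(H{\left(-11 \right)} \right)}\right) = \left(125 + 21632\right) \left(23315 - \left(\frac{528433}{202} - \frac{9801}{16}\right)\right) = 21757 \left(23315 - \frac{3237563}{1616}\right) = 21757 \cdot \frac{34439477}{1616} = \frac{749299701089}{1616}$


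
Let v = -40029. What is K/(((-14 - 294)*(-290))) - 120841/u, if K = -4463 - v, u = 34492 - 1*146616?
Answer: 923832519/625932230 ≈ 1.4759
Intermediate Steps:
u = -112124 (u = 34492 - 146616 = -112124)
K = 35566 (K = -4463 - 1*(-40029) = -4463 + 40029 = 35566)
K/(((-14 - 294)*(-290))) - 120841/u = 35566/(((-14 - 294)*(-290))) - 120841/(-112124) = 35566/((-308*(-290))) - 120841*(-1/112124) = 35566/89320 + 120841/112124 = 35566*(1/89320) + 120841/112124 = 17783/44660 + 120841/112124 = 923832519/625932230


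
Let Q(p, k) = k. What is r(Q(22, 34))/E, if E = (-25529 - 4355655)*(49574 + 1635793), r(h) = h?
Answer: -17/3691951467264 ≈ -4.6046e-12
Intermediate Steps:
E = -7383902934528 (E = -4381184*1685367 = -7383902934528)
r(Q(22, 34))/E = 34/(-7383902934528) = 34*(-1/7383902934528) = -17/3691951467264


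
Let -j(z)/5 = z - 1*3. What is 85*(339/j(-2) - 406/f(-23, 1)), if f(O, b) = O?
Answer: 305099/115 ≈ 2653.0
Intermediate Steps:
j(z) = 15 - 5*z (j(z) = -5*(z - 1*3) = -5*(z - 3) = -5*(-3 + z) = 15 - 5*z)
85*(339/j(-2) - 406/f(-23, 1)) = 85*(339/(15 - 5*(-2)) - 406/(-23)) = 85*(339/(15 + 10) - 406*(-1/23)) = 85*(339/25 + 406/23) = 85*(17947/575) = 305099/115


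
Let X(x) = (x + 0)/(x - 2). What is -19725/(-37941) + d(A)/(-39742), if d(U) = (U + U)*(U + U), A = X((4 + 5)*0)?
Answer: 6575/12647 ≈ 0.51989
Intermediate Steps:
X(x) = x/(-2 + x)
A = 0 (A = ((4 + 5)*0)/(-2 + (4 + 5)*0) = (9*0)/(-2 + 9*0) = 0/(-2 + 0) = 0/(-2) = 0*(-1/2) = 0)
d(U) = 4*U**2 (d(U) = (2*U)*(2*U) = 4*U**2)
-19725/(-37941) + d(A)/(-39742) = -19725/(-37941) + (4*0**2)/(-39742) = -19725*(-1/37941) + (4*0)*(-1/39742) = 6575/12647 + 0*(-1/39742) = 6575/12647 + 0 = 6575/12647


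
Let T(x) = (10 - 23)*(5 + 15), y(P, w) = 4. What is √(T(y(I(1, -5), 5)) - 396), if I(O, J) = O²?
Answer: 4*I*√41 ≈ 25.612*I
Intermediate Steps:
T(x) = -260 (T(x) = -13*20 = -260)
√(T(y(I(1, -5), 5)) - 396) = √(-260 - 396) = √(-656) = 4*I*√41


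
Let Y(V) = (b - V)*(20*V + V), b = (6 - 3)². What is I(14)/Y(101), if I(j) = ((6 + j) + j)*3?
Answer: -17/32522 ≈ -0.00052272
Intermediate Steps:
b = 9 (b = 3² = 9)
I(j) = 18 + 6*j (I(j) = (6 + 2*j)*3 = 18 + 6*j)
Y(V) = 21*V*(9 - V) (Y(V) = (9 - V)*(20*V + V) = (9 - V)*(21*V) = 21*V*(9 - V))
I(14)/Y(101) = (18 + 6*14)/((21*101*(9 - 1*101))) = (18 + 84)/((21*101*(9 - 101))) = 102/((21*101*(-92))) = 102/(-195132) = 102*(-1/195132) = -17/32522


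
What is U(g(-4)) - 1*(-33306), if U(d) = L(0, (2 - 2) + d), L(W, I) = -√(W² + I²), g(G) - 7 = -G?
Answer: 33295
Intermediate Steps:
g(G) = 7 - G
L(W, I) = -√(I² + W²)
U(d) = -√(d²) (U(d) = -√(((2 - 2) + d)² + 0²) = -√((0 + d)² + 0) = -√(d² + 0) = -√(d²))
U(g(-4)) - 1*(-33306) = -√((7 - 1*(-4))²) - 1*(-33306) = -√((7 + 4)²) + 33306 = -√(11²) + 33306 = -√121 + 33306 = -1*11 + 33306 = -11 + 33306 = 33295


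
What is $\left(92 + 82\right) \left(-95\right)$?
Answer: $-16530$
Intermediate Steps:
$\left(92 + 82\right) \left(-95\right) = 174 \left(-95\right) = -16530$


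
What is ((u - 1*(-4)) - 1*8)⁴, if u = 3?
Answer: 1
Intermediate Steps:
((u - 1*(-4)) - 1*8)⁴ = ((3 - 1*(-4)) - 1*8)⁴ = ((3 + 4) - 8)⁴ = (7 - 8)⁴ = (-1)⁴ = 1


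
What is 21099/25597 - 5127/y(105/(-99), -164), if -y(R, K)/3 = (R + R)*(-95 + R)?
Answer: 4024651569/436921100 ≈ 9.2114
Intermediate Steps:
y(R, K) = -6*R*(-95 + R) (y(R, K) = -3*(R + R)*(-95 + R) = -3*2*R*(-95 + R) = -6*R*(-95 + R))
21099/25597 - 5127/y(105/(-99), -164) = 21099/25597 - 5127*(-11/(70*(95 - 105/(-99)))) = 21099*(1/25597) - 5127*(-11/(70*(95 - 105*(-1)/99))) = 1623/1969 - 5127*(-11/(70*(95 - 1*(-35/33)))) = 1623/1969 - 5127*(-11/(70*(95 + 35/33))) = 1623/1969 - 5127/(6*(-35/33)*(3170/33)) = 1623/1969 - 5127/(-221900/363) = 1623/1969 - 5127*(-363/221900) = 1623/1969 + 1861101/221900 = 4024651569/436921100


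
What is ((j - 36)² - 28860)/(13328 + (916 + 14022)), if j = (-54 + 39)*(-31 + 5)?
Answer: 16076/4711 ≈ 3.4124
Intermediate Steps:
j = 390 (j = -15*(-26) = 390)
((j - 36)² - 28860)/(13328 + (916 + 14022)) = ((390 - 36)² - 28860)/(13328 + (916 + 14022)) = (354² - 28860)/(13328 + 14938) = (125316 - 28860)/28266 = 96456*(1/28266) = 16076/4711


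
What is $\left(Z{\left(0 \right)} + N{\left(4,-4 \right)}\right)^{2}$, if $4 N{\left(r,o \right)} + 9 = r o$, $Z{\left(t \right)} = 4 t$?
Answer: $\frac{625}{16} \approx 39.063$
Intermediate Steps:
$N{\left(r,o \right)} = - \frac{9}{4} + \frac{o r}{4}$ ($N{\left(r,o \right)} = - \frac{9}{4} + \frac{r o}{4} = - \frac{9}{4} + \frac{o r}{4}$)
$\left(Z{\left(0 \right)} + N{\left(4,-4 \right)}\right)^{2} = \left(4 \cdot 0 + \left(- \frac{9}{4} + \frac{1}{4} \left(-4\right) 4\right)\right)^{2} = \left(0 - \frac{25}{4}\right)^{2} = \left(- \frac{25}{4}\right)^{2} = \frac{625}{16}$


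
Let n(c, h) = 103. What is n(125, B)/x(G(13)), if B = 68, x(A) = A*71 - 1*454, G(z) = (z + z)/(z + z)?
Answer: -103/383 ≈ -0.26893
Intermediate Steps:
G(z) = 1 (G(z) = (2*z)/((2*z)) = (2*z)*(1/(2*z)) = 1)
x(A) = -454 + 71*A (x(A) = 71*A - 454 = -454 + 71*A)
n(125, B)/x(G(13)) = 103/(-454 + 71*1) = 103/(-454 + 71) = 103/(-383) = 103*(-1/383) = -103/383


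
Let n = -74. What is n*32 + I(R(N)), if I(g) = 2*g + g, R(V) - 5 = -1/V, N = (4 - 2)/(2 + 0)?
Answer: -2356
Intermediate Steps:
N = 1 (N = 2/2 = 2*(½) = 1)
R(V) = 5 - 1/V
I(g) = 3*g
n*32 + I(R(N)) = -74*32 + 3*(5 - 1/1) = -2368 + 3*(5 - 1*1) = -2368 + 3*(5 - 1) = -2368 + 3*4 = -2368 + 12 = -2356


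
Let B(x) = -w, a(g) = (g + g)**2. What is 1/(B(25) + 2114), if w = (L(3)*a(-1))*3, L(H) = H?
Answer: 1/2078 ≈ 0.00048123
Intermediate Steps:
a(g) = 4*g**2 (a(g) = (2*g)**2 = 4*g**2)
w = 36 (w = (3*(4*(-1)**2))*3 = (3*(4*1))*3 = (3*4)*3 = 12*3 = 36)
B(x) = -36 (B(x) = -1*36 = -36)
1/(B(25) + 2114) = 1/(-36 + 2114) = 1/2078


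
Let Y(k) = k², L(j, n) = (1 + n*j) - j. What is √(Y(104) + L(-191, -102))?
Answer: √30490 ≈ 174.61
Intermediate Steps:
L(j, n) = 1 - j + j*n (L(j, n) = (1 + j*n) - j = 1 - j + j*n)
√(Y(104) + L(-191, -102)) = √(104² + (1 - 1*(-191) - 191*(-102))) = √(10816 + (1 + 191 + 19482)) = √(10816 + 19674) = √30490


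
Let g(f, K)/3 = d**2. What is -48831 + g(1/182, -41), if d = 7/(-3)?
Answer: -146444/3 ≈ -48815.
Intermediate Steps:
d = -7/3 (d = 7*(-1/3) = -7/3 ≈ -2.3333)
g(f, K) = 49/3 (g(f, K) = 3*(-7/3)**2 = 3*(49/9) = 49/3)
-48831 + g(1/182, -41) = -48831 + 49/3 = -146444/3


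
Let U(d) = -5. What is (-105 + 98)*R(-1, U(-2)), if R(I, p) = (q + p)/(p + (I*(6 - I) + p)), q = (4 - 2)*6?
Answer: 49/17 ≈ 2.8824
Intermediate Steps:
q = 12 (q = 2*6 = 12)
R(I, p) = (12 + p)/(2*p + I*(6 - I)) (R(I, p) = (12 + p)/(p + (I*(6 - I) + p)) = (12 + p)/(p + (p + I*(6 - I))) = (12 + p)/(2*p + I*(6 - I)))
(-105 + 98)*R(-1, U(-2)) = (-105 + 98)*((12 - 5)/(-1*(-1)² + 2*(-5) + 6*(-1))) = -7*7/(-1*1 - 10 - 6) = -7*7/(-1 - 10 - 6) = -7*7/(-17) = -(-7)*7/17 = -7*(-7/17) = 49/17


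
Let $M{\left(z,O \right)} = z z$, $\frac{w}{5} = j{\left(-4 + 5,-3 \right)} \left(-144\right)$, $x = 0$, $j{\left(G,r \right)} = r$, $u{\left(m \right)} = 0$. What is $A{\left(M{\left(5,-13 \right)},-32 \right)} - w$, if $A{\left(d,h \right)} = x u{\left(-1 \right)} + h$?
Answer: $-2192$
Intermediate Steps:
$w = 2160$ ($w = 5 \left(\left(-3\right) \left(-144\right)\right) = 5 \cdot 432 = 2160$)
$M{\left(z,O \right)} = z^{2}$
$A{\left(d,h \right)} = h$ ($A{\left(d,h \right)} = 0 \cdot 0 + h = 0 + h = h$)
$A{\left(M{\left(5,-13 \right)},-32 \right)} - w = -32 - 2160 = -2192$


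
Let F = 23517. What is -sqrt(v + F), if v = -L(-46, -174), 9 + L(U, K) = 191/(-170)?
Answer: -sqrt(679933870)/170 ≈ -153.39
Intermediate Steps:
L(U, K) = -1721/170 (L(U, K) = -9 + 191/(-170) = -9 + 191*(-1/170) = -9 - 191/170 = -1721/170)
v = 1721/170 (v = -1*(-1721/170) = 1721/170 ≈ 10.124)
-sqrt(v + F) = -sqrt(1721/170 + 23517) = -sqrt(3999611/170) = -sqrt(679933870)/170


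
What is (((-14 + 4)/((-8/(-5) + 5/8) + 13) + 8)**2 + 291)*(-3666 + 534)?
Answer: -1535101860/1421 ≈ -1.0803e+6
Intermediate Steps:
(((-14 + 4)/((-8/(-5) + 5/8) + 13) + 8)**2 + 291)*(-3666 + 534) = ((-10/((-8*(-1/5) + 5*(1/8)) + 13) + 8)**2 + 291)*(-3132) = ((-10/((8/5 + 5/8) + 13) + 8)**2 + 291)*(-3132) = ((-10/(89/40 + 13) + 8)**2 + 291)*(-3132) = ((-10/609/40 + 8)**2 + 291)*(-3132) = ((-10*40/609 + 8)**2 + 291)*(-3132) = ((-400/609 + 8)**2 + 291)*(-3132) = ((4472/609)**2 + 291)*(-3132) = (19998784/370881 + 291)*(-3132) = (127925155/370881)*(-3132) = -1535101860/1421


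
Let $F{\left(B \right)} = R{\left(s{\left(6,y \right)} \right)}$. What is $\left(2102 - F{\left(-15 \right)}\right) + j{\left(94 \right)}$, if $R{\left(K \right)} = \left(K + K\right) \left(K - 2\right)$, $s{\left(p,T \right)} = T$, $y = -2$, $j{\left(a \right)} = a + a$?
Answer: $2274$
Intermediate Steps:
$j{\left(a \right)} = 2 a$
$R{\left(K \right)} = 2 K \left(-2 + K\right)$
$F{\left(B \right)} = 16$ ($F{\left(B \right)} = 2 \left(-2\right) \left(-2 - 2\right) = 2 \left(-2\right) \left(-4\right) = 16$)
$\left(2102 - F{\left(-15 \right)}\right) + j{\left(94 \right)} = \left(2102 - 16\right) + 2 \cdot 94 = \left(2102 - 16\right) + 188 = 2086 + 188 = 2274$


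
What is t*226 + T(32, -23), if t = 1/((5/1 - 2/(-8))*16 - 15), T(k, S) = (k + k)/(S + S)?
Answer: 130/69 ≈ 1.8841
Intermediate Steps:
T(k, S) = k/S (T(k, S) = (2*k)/((2*S)) = (2*k)*(1/(2*S)) = k/S)
t = 1/69 (t = 1/((5*1 - 2*(-⅛))*16 - 15) = 1/((5 + ¼)*16 - 15) = 1/((21/4)*16 - 15) = 1/(84 - 15) = 1/69 ≈ 0.014493)
t*226 + T(32, -23) = (1/69)*226 + 32/(-23) = 226/69 + 32*(-1/23) = 226/69 - 32/23 = 130/69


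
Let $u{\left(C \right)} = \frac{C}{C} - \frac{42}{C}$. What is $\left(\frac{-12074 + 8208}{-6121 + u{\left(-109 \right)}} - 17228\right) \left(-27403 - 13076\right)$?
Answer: $\frac{77526117990055}{111173} \approx 6.9735 \cdot 10^{8}$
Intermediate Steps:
$u{\left(C \right)} = 1 - \frac{42}{C}$
$\left(\frac{-12074 + 8208}{-6121 + u{\left(-109 \right)}} - 17228\right) \left(-27403 - 13076\right) = \left(\frac{-12074 + 8208}{-6121 + \frac{-42 - 109}{-109}} - 17228\right) \left(-27403 - 13076\right) = \left(- \frac{3866}{-6121 - - \frac{151}{109}} - 17228\right) \left(-40479\right) = \left(- \frac{3866}{-6121 + \frac{151}{109}} - 17228\right) \left(-40479\right) = \left(- \frac{3866}{- \frac{667038}{109}} - 17228\right) \left(-40479\right) = \left(\left(-3866\right) \left(- \frac{109}{667038}\right) - 17228\right) \left(-40479\right) = \left(\frac{210697}{333519} - 17228\right) \left(-40479\right) = \left(- \frac{5745654635}{333519}\right) \left(-40479\right) = \frac{77526117990055}{111173}$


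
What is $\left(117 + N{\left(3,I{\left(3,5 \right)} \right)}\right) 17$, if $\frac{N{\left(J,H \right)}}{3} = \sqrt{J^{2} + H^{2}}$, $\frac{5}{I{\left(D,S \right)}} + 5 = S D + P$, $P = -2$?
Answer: $1989 + \frac{51 \sqrt{601}}{8} \approx 2145.3$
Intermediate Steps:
$I{\left(D,S \right)} = \frac{5}{-7 + D S}$ ($I{\left(D,S \right)} = \frac{5}{-5 + \left(S D - 2\right)} = \frac{5}{-5 + \left(D S - 2\right)} = \frac{5}{-5 + \left(-2 + D S\right)} = \frac{5}{-7 + D S}$)
$N{\left(J,H \right)} = 3 \sqrt{H^{2} + J^{2}}$ ($N{\left(J,H \right)} = 3 \sqrt{J^{2} + H^{2}} = 3 \sqrt{H^{2} + J^{2}}$)
$\left(117 + N{\left(3,I{\left(3,5 \right)} \right)}\right) 17 = \left(117 + 3 \sqrt{\left(\frac{5}{-7 + 3 \cdot 5}\right)^{2} + 3^{2}}\right) 17 = \left(117 + 3 \sqrt{\left(\frac{5}{-7 + 15}\right)^{2} + 9}\right) 17 = \left(117 + 3 \sqrt{\left(\frac{5}{8}\right)^{2} + 9}\right) 17 = \left(117 + 3 \sqrt{\frac{25}{64} + 9}\right) 17 = \left(117 + 3 \sqrt{\frac{601}{64}}\right) 17 = \left(117 + 3 \frac{\sqrt{601}}{8}\right) 17 = \left(117 + \frac{3 \sqrt{601}}{8}\right) 17 = 1989 + \frac{51 \sqrt{601}}{8}$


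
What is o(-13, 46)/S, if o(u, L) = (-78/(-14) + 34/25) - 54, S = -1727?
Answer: 8237/302225 ≈ 0.027255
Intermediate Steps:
o(u, L) = -8237/175 (o(u, L) = (-78*(-1/14) + 34*(1/25)) - 54 = (39/7 + 34/25) - 54 = 1213/175 - 54 = -8237/175)
o(-13, 46)/S = -8237/175/(-1727) = -8237/175*(-1/1727) = 8237/302225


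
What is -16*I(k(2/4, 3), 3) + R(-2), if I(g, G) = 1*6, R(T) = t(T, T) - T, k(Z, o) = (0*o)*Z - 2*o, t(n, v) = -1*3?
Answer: -97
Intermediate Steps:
t(n, v) = -3
k(Z, o) = -2*o (k(Z, o) = 0*Z - 2*o = 0 - 2*o = -2*o)
R(T) = -3 - T
I(g, G) = 6
-16*I(k(2/4, 3), 3) + R(-2) = -16*6 + (-3 - 1*(-2)) = -96 + (-3 + 2) = -96 - 1 = -97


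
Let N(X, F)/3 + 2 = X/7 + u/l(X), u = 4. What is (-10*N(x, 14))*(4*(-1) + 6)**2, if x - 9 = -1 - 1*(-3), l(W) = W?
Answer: 600/77 ≈ 7.7922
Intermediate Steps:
x = 11 (x = 9 + (-1 - 1*(-3)) = 9 + (-1 + 3) = 9 + 2 = 11)
N(X, F) = -6 + 12/X + 3*X/7 (N(X, F) = -6 + 3*(X/7 + 4/X) = -6 + 3*(4/X + X/7) = -6 + (12/X + 3*X/7) = -6 + 12/X + 3*X/7)
(-10*N(x, 14))*(4*(-1) + 6)**2 = (-10*(-6 + 12/11 + (3/7)*11))*(4*(-1) + 6)**2 = (-10*(-6 + 12*(1/11) + 33/7))*(-4 + 6)**2 = -10*(-6 + 12/11 + 33/7)*2**2 = -10*(-15/77)*4 = (150/77)*4 = 600/77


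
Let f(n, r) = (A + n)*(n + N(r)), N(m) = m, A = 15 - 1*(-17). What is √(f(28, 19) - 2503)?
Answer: √317 ≈ 17.805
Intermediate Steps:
A = 32 (A = 15 + 17 = 32)
f(n, r) = (32 + n)*(n + r)
√(f(28, 19) - 2503) = √((28² + 32*28 + 32*19 + 28*19) - 2503) = √((784 + 896 + 608 + 532) - 2503) = √(2820 - 2503) = √317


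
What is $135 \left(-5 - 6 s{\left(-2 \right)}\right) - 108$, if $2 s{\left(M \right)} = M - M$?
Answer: $-783$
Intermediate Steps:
$s{\left(M \right)} = 0$ ($s{\left(M \right)} = \frac{M - M}{2} = \frac{1}{2} \cdot 0 = 0$)
$135 \left(-5 - 6 s{\left(-2 \right)}\right) - 108 = 135 \left(-5 - 0\right) - 108 = 135 \left(-5 + 0\right) - 108 = 135 \left(-5\right) - 108 = -675 - 108 = -783$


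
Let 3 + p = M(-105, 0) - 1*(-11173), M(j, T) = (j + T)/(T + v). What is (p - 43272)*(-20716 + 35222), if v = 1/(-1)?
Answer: -464148482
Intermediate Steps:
v = -1 (v = 1*(-1) = -1)
M(j, T) = (T + j)/(-1 + T) (M(j, T) = (j + T)/(T - 1) = (T + j)/(-1 + T))
p = 11275 (p = -3 + ((0 - 105)/(-1 + 0) - 1*(-11173)) = -3 + (-105/(-1) + 11173) = -3 + (-1*(-105) + 11173) = -3 + (105 + 11173) = -3 + 11278 = 11275)
(p - 43272)*(-20716 + 35222) = (11275 - 43272)*(-20716 + 35222) = -31997*14506 = -464148482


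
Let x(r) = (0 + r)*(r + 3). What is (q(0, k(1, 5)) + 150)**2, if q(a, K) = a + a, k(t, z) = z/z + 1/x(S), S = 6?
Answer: 22500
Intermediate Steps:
x(r) = r*(3 + r)
k(t, z) = 55/54 (k(t, z) = z/z + 1/(6*(3 + 6)) = 1 + 1/(6*9) = 1 + 1/54 = 55/54)
q(a, K) = 2*a
(q(0, k(1, 5)) + 150)**2 = (2*0 + 150)**2 = (0 + 150)**2 = 150**2 = 22500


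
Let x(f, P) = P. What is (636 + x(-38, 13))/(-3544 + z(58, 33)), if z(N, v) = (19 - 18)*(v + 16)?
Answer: -649/3495 ≈ -0.18569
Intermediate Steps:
z(N, v) = 16 + v (z(N, v) = 1*(16 + v) = 16 + v)
(636 + x(-38, 13))/(-3544 + z(58, 33)) = (636 + 13)/(-3544 + (16 + 33)) = 649/(-3544 + 49) = 649/(-3495) = 649*(-1/3495) = -649/3495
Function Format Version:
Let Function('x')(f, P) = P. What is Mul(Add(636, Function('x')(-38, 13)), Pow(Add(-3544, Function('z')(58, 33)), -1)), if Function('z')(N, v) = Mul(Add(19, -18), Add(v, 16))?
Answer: Rational(-649, 3495) ≈ -0.18569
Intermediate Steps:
Function('z')(N, v) = Add(16, v) (Function('z')(N, v) = Mul(1, Add(16, v)) = Add(16, v))
Mul(Add(636, Function('x')(-38, 13)), Pow(Add(-3544, Function('z')(58, 33)), -1)) = Mul(Add(636, 13), Pow(Add(-3544, Add(16, 33)), -1)) = Mul(649, Pow(Add(-3544, 49), -1)) = Mul(649, Pow(-3495, -1)) = Mul(649, Rational(-1, 3495)) = Rational(-649, 3495)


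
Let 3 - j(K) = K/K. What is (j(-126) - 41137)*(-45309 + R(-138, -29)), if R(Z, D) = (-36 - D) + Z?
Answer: 1869750290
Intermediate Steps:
j(K) = 2 (j(K) = 3 - K/K = 3 - 1*1 = 3 - 1 = 2)
R(Z, D) = -36 + Z - D
(j(-126) - 41137)*(-45309 + R(-138, -29)) = (2 - 41137)*(-45309 + (-36 - 138 - 1*(-29))) = -41135*(-45309 + (-36 - 138 + 29)) = -41135*(-45309 - 145) = -41135*(-45454) = 1869750290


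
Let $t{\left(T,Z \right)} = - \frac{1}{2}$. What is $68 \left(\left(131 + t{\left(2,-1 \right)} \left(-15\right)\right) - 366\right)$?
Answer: $-15470$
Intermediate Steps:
$t{\left(T,Z \right)} = - \frac{1}{2}$ ($t{\left(T,Z \right)} = \left(-1\right) \frac{1}{2} = - \frac{1}{2}$)
$68 \left(\left(131 + t{\left(2,-1 \right)} \left(-15\right)\right) - 366\right) = 68 \left(\left(131 - - \frac{15}{2}\right) - 366\right) = 68 \left(\left(131 + \frac{15}{2}\right) - 366\right) = 68 \left(\frac{277}{2} - 366\right) = 68 \left(- \frac{455}{2}\right) = -15470$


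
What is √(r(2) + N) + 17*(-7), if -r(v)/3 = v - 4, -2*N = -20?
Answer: -115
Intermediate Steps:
N = 10 (N = -½*(-20) = 10)
r(v) = 12 - 3*v (r(v) = -3*(v - 4) = -3*(-4 + v) = 12 - 3*v)
√(r(2) + N) + 17*(-7) = √((12 - 3*2) + 10) + 17*(-7) = √((12 - 6) + 10) - 119 = √(6 + 10) - 119 = √16 - 119 = 4 - 119 = -115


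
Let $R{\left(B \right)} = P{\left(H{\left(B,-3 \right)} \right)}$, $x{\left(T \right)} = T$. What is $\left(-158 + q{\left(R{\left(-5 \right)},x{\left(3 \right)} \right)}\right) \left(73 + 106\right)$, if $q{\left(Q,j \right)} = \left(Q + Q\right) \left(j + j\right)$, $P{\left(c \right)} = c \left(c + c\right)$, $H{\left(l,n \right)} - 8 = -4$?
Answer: $40454$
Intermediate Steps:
$H{\left(l,n \right)} = 4$ ($H{\left(l,n \right)} = 8 - 4 = 4$)
$P{\left(c \right)} = 2 c^{2}$ ($P{\left(c \right)} = c 2 c = 2 c^{2}$)
$R{\left(B \right)} = 32$ ($R{\left(B \right)} = 2 \cdot 4^{2} = 2 \cdot 16 = 32$)
$q{\left(Q,j \right)} = 4 Q j$ ($q{\left(Q,j \right)} = 2 Q 2 j = 4 Q j$)
$\left(-158 + q{\left(R{\left(-5 \right)},x{\left(3 \right)} \right)}\right) \left(73 + 106\right) = \left(-158 + 4 \cdot 32 \cdot 3\right) \left(73 + 106\right) = \left(-158 + 384\right) 179 = 226 \cdot 179 = 40454$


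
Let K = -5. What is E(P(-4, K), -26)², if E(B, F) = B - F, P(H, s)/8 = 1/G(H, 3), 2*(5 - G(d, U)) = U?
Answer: 39204/49 ≈ 800.08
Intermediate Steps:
G(d, U) = 5 - U/2
P(H, s) = 16/7 (P(H, s) = 8/(5 - ½*3) = 8/(5 - 3/2) = 8/(7/2) = 8*(2/7) = 16/7)
E(P(-4, K), -26)² = (16/7 - 1*(-26))² = (16/7 + 26)² = (198/7)² = 39204/49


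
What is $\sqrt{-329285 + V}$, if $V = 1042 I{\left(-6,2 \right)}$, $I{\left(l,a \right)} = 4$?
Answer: $i \sqrt{325117} \approx 570.19 i$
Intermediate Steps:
$V = 4168$ ($V = 1042 \cdot 4 = 4168$)
$\sqrt{-329285 + V} = \sqrt{-329285 + 4168} = \sqrt{-325117} = i \sqrt{325117}$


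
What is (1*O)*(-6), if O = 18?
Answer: -108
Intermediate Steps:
(1*O)*(-6) = (1*18)*(-6) = 18*(-6) = -108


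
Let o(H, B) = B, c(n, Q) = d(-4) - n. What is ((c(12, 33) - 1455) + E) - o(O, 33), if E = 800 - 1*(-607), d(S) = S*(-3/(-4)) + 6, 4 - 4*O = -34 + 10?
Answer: -90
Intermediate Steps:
O = 7 (O = 1 - (-34 + 10)/4 = 1 - 1/4*(-24) = 1 + 6 = 7)
d(S) = 6 + 3*S/4 (d(S) = S*(-3*(-1/4)) + 6 = S*(3/4) + 6 = 3*S/4 + 6 = 6 + 3*S/4)
c(n, Q) = 3 - n (c(n, Q) = (6 + (3/4)*(-4)) - n = (6 - 3) - n = 3 - n)
E = 1407 (E = 800 + 607 = 1407)
((c(12, 33) - 1455) + E) - o(O, 33) = (((3 - 1*12) - 1455) + 1407) - 1*33 = (((3 - 12) - 1455) + 1407) - 33 = ((-9 - 1455) + 1407) - 33 = (-1464 + 1407) - 33 = -57 - 33 = -90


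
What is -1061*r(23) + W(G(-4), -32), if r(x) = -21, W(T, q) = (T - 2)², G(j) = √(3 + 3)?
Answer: 22291 - 4*√6 ≈ 22281.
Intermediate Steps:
G(j) = √6
W(T, q) = (-2 + T)²
-1061*r(23) + W(G(-4), -32) = -1061*(-21) + (-2 + √6)² = 22281 + (-2 + √6)²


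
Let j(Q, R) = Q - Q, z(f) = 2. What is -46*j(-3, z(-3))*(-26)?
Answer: 0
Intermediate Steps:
j(Q, R) = 0
-46*j(-3, z(-3))*(-26) = -46*0*(-26) = 0*(-26) = 0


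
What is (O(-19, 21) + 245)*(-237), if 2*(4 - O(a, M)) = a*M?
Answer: -212589/2 ≈ -1.0629e+5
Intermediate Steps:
O(a, M) = 4 - M*a/2 (O(a, M) = 4 - a*M/2 = 4 - M*a/2)
(O(-19, 21) + 245)*(-237) = ((4 - ½*21*(-19)) + 245)*(-237) = ((4 + 399/2) + 245)*(-237) = (407/2 + 245)*(-237) = (897/2)*(-237) = -212589/2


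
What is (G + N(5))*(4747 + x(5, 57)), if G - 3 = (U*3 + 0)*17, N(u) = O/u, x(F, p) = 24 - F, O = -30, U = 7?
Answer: 1687164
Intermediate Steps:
N(u) = -30/u
G = 360 (G = 3 + (7*3 + 0)*17 = 3 + (21 + 0)*17 = 3 + 21*17 = 3 + 357 = 360)
(G + N(5))*(4747 + x(5, 57)) = (360 - 30/5)*(4747 + (24 - 1*5)) = (360 - 30*1/5)*(4747 + (24 - 5)) = (360 - 6)*(4747 + 19) = 354*4766 = 1687164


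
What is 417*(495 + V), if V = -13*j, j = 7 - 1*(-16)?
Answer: 81732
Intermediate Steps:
j = 23 (j = 7 + 16 = 23)
V = -299 (V = -13*23 = -299)
417*(495 + V) = 417*(495 - 299) = 417*196 = 81732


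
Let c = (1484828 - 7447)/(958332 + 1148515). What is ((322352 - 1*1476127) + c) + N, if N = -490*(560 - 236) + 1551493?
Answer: 503449422807/2106847 ≈ 2.3896e+5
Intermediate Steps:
c = 1477381/2106847 ≈ 0.70123
N = 1392733 (N = -490*324 + 1551493 = -158760 + 1551493 = 1392733)
((322352 - 1*1476127) + c) + N = ((322352 - 1*1476127) + 1477381/2106847) + 1392733 = ((322352 - 1476127) + 1477381/2106847) + 1392733 = (-1153775 + 1477381/2106847) + 1392733 = -2430825920044/2106847 + 1392733 = 503449422807/2106847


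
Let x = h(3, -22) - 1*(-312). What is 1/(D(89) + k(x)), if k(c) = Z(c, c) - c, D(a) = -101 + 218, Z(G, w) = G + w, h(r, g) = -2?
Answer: 1/427 ≈ 0.0023419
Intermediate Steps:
D(a) = 117
x = 310 (x = -2 - 1*(-312) = -2 + 312 = 310)
k(c) = c (k(c) = (c + c) - c = 2*c - c = c)
1/(D(89) + k(x)) = 1/(117 + 310) = 1/427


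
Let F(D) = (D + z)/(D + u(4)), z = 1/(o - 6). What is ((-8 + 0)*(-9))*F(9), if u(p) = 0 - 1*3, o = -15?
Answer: 752/7 ≈ 107.43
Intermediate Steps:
z = -1/21 (z = 1/(-15 - 6) = 1/(-21) = -1/21 ≈ -0.047619)
u(p) = -3 (u(p) = 0 - 3 = -3)
F(D) = (-1/21 + D)/(-3 + D) (F(D) = (D - 1/21)/(D - 3) = (-1/21 + D)/(-3 + D))
((-8 + 0)*(-9))*F(9) = ((-8 + 0)*(-9))*((-1/21 + 9)/(-3 + 9)) = (-8*(-9))*((188/21)/6) = 72*((⅙)*(188/21)) = 72*(94/63) = 752/7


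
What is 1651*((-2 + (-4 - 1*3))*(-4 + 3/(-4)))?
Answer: 282321/4 ≈ 70580.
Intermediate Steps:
1651*((-2 + (-4 - 1*3))*(-4 + 3/(-4))) = 1651*((-2 + (-4 - 3))*(-4 + 3*(-1/4))) = 1651*((-2 - 7)*(-4 - 3/4)) = 1651*(-9*(-19/4)) = 1651*(171/4) = 282321/4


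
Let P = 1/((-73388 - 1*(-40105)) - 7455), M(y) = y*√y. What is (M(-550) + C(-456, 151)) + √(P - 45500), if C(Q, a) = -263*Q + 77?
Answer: 120005 - 2750*I*√22 + I*√75511101342738/40738 ≈ 1.2001e+5 - 12685.0*I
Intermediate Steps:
M(y) = y^(3/2)
C(Q, a) = 77 - 263*Q
P = -1/40738 (P = 1/((-73388 + 40105) - 7455) = 1/(-33283 - 7455) = 1/(-40738) = -1/40738 ≈ -2.4547e-5)
(M(-550) + C(-456, 151)) + √(P - 45500) = ((-550)^(3/2) + (77 - 263*(-456))) + √(-1/40738 - 45500) = (-2750*I*√22 + (77 + 119928)) + √(-1853579001/40738) = (-2750*I*√22 + 120005) + I*√75511101342738/40738 = (120005 - 2750*I*√22) + I*√75511101342738/40738 = 120005 - 2750*I*√22 + I*√75511101342738/40738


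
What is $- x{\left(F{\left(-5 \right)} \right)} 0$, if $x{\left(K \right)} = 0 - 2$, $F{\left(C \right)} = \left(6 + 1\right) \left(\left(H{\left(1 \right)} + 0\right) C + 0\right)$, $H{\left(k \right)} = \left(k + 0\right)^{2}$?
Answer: $0$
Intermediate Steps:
$H{\left(k \right)} = k^{2}$
$F{\left(C \right)} = 7 C$ ($F{\left(C \right)} = \left(6 + 1\right) \left(\left(1^{2} + 0\right) C + 0\right) = 7 \left(\left(1 + 0\right) C + 0\right) = 7 \left(1 C + 0\right) = 7 \left(C + 0\right) = 7 C$)
$x{\left(K \right)} = -2$
$- x{\left(F{\left(-5 \right)} \right)} 0 = - \left(-2\right) 0 = \left(-1\right) 0 = 0$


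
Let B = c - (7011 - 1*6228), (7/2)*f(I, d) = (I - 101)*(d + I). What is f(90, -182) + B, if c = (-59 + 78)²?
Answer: -930/7 ≈ -132.86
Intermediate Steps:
c = 361 (c = 19² = 361)
f(I, d) = 2*(-101 + I)*(I + d)/7 (f(I, d) = 2*((I - 101)*(d + I))/7 = 2*((-101 + I)*(I + d))/7 = 2*(-101 + I)*(I + d)/7)
B = -422 (B = 361 - (7011 - 1*6228) = 361 - (7011 - 6228) = 361 - 1*783 = 361 - 783 = -422)
f(90, -182) + B = (-202/7*90 - 202/7*(-182) + (2/7)*90² + (2/7)*90*(-182)) - 422 = (-18180/7 + 5252 + (2/7)*8100 - 4680) - 422 = (-18180/7 + 5252 + 16200/7 - 4680) - 422 = 2024/7 - 422 = -930/7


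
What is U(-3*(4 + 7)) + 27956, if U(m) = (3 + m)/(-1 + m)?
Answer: 475267/17 ≈ 27957.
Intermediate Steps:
U(m) = (3 + m)/(-1 + m)
U(-3*(4 + 7)) + 27956 = (3 - 3*(4 + 7))/(-1 - 3*(4 + 7)) + 27956 = (3 - 3*11)/(-1 - 3*11) + 27956 = (3 - 33)/(-1 - 33) + 27956 = -30/(-34) + 27956 = -1/34*(-30) + 27956 = 15/17 + 27956 = 475267/17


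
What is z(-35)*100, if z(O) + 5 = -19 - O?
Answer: 1100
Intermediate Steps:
z(O) = -24 - O (z(O) = -5 + (-19 - O) = -24 - O)
z(-35)*100 = (-24 - 1*(-35))*100 = (-24 + 35)*100 = 11*100 = 1100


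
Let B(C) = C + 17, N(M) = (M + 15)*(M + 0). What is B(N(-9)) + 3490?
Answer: 3453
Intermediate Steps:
N(M) = M*(15 + M) (N(M) = (15 + M)*M = M*(15 + M))
B(C) = 17 + C
B(N(-9)) + 3490 = (17 - 9*(15 - 9)) + 3490 = (17 - 9*6) + 3490 = (17 - 54) + 3490 = -37 + 3490 = 3453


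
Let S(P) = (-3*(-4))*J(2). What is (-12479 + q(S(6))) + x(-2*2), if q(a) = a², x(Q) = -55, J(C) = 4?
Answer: -10230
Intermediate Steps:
S(P) = 48 (S(P) = -3*(-4)*4 = 12*4 = 48)
(-12479 + q(S(6))) + x(-2*2) = (-12479 + 48²) - 55 = (-12479 + 2304) - 55 = -10175 - 55 = -10230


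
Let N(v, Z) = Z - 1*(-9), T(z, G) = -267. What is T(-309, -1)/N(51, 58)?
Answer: -267/67 ≈ -3.9851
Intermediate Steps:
N(v, Z) = 9 + Z (N(v, Z) = Z + 9 = 9 + Z)
T(-309, -1)/N(51, 58) = -267/(9 + 58) = -267/67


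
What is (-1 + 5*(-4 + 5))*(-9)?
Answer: -36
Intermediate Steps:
(-1 + 5*(-4 + 5))*(-9) = (-1 + 5*1)*(-9) = (-1 + 5)*(-9) = 4*(-9) = -36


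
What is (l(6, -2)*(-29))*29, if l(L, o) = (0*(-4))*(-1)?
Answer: 0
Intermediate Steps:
l(L, o) = 0 (l(L, o) = 0*(-1) = 0)
(l(6, -2)*(-29))*29 = (0*(-29))*29 = 0*29 = 0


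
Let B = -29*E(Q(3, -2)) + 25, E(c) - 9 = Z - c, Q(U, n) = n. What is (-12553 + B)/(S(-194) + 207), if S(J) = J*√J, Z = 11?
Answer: -2725362/7344233 - 2554204*I*√194/7344233 ≈ -0.37109 - 4.8441*I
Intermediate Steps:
E(c) = 20 - c (E(c) = 9 + (11 - c) = 20 - c)
S(J) = J^(3/2)
B = -613 (B = -29*(20 - 1*(-2)) + 25 = -29*(20 + 2) + 25 = -29*22 + 25 = -638 + 25 = -613)
(-12553 + B)/(S(-194) + 207) = (-12553 - 613)/((-194)^(3/2) + 207) = -13166/(-194*I*√194 + 207) = -13166/(207 - 194*I*√194)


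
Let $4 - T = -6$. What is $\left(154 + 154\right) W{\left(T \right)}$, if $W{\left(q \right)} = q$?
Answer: $3080$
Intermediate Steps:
$T = 10$ ($T = 4 - -6 = 4 + 6 = 10$)
$\left(154 + 154\right) W{\left(T \right)} = \left(154 + 154\right) 10 = 308 \cdot 10 = 3080$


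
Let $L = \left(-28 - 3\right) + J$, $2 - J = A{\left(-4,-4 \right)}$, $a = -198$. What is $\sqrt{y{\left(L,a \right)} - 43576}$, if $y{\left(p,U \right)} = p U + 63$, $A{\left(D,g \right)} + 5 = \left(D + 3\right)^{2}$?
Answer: $7 i \sqrt{787} \approx 196.37 i$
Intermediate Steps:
$A{\left(D,g \right)} = -5 + \left(3 + D\right)^{2}$ ($A{\left(D,g \right)} = -5 + \left(D + 3\right)^{2} = -5 + \left(3 + D\right)^{2}$)
$J = 6$ ($J = 2 - \left(-5 + \left(3 - 4\right)^{2}\right) = 2 - \left(-5 + \left(-1\right)^{2}\right) = 2 - \left(-5 + 1\right) = 2 - -4 = 2 + 4 = 6$)
$L = -25$ ($L = \left(-28 - 3\right) + 6 = -31 + 6 = -25$)
$y{\left(p,U \right)} = 63 + U p$ ($y{\left(p,U \right)} = U p + 63 = 63 + U p$)
$\sqrt{y{\left(L,a \right)} - 43576} = \sqrt{\left(63 - -4950\right) - 43576} = \sqrt{\left(63 + 4950\right) - 43576} = \sqrt{5013 - 43576} = \sqrt{-38563} = 7 i \sqrt{787}$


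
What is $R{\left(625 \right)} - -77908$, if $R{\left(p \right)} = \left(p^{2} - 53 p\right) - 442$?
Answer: $434966$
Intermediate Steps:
$R{\left(p \right)} = -442 + p^{2} - 53 p$
$R{\left(625 \right)} - -77908 = \left(-442 + 625^{2} - 33125\right) - -77908 = \left(-442 + 390625 - 33125\right) + 77908 = 357058 + 77908 = 434966$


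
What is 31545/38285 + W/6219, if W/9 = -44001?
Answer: -332556138/5290987 ≈ -62.853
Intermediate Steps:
W = -396009 (W = 9*(-44001) = -396009)
31545/38285 + W/6219 = 31545/38285 - 396009/6219 = 31545*(1/38285) - 396009*1/6219 = 6309/7657 - 44001/691 = -332556138/5290987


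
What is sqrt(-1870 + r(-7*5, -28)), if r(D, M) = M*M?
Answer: I*sqrt(1086) ≈ 32.955*I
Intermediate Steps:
r(D, M) = M**2
sqrt(-1870 + r(-7*5, -28)) = sqrt(-1870 + (-28)**2) = sqrt(-1870 + 784) = sqrt(-1086) = I*sqrt(1086)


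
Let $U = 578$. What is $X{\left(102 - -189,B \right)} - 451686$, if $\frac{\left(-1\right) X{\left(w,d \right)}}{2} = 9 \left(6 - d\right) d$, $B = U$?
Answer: $5499402$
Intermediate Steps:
$B = 578$
$X{\left(w,d \right)} = - 2 d \left(54 - 9 d\right)$ ($X{\left(w,d \right)} = - 2 \cdot 9 \left(6 - d\right) d = - 2 \left(54 - 9 d\right) d = - 2 d \left(54 - 9 d\right)$)
$X{\left(102 - -189,B \right)} - 451686 = 18 \cdot 578 \left(-6 + 578\right) - 451686 = 18 \cdot 578 \cdot 572 - 451686 = 5951088 - 451686 = 5499402$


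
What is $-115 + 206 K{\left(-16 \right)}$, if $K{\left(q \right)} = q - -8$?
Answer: $-1763$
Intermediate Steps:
$K{\left(q \right)} = 8 + q$ ($K{\left(q \right)} = q + 8 = 8 + q$)
$-115 + 206 K{\left(-16 \right)} = -115 + 206 \left(8 - 16\right) = -115 + 206 \left(-8\right) = -115 - 1648 = -1763$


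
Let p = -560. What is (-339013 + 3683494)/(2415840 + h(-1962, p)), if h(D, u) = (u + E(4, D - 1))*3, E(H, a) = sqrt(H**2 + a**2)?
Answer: 179424716688/129514085003 - 1114827*sqrt(3853385)/647570425015 ≈ 1.3820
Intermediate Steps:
h(D, u) = 3*u + 3*sqrt(16 + (-1 + D)**2) (h(D, u) = (u + sqrt(4**2 + (D - 1)**2))*3 = (u + sqrt(16 + (-1 + D)**2))*3 = 3*u + 3*sqrt(16 + (-1 + D)**2))
(-339013 + 3683494)/(2415840 + h(-1962, p)) = (-339013 + 3683494)/(2415840 + (3*(-560) + 3*sqrt(16 + (-1 - 1962)**2))) = 3344481/(2415840 + (-1680 + 3*sqrt(16 + (-1963)**2))) = 3344481/(2415840 + (-1680 + 3*sqrt(16 + 3853369))) = 3344481/(2415840 + (-1680 + 3*sqrt(3853385))) = 3344481/(2414160 + 3*sqrt(3853385))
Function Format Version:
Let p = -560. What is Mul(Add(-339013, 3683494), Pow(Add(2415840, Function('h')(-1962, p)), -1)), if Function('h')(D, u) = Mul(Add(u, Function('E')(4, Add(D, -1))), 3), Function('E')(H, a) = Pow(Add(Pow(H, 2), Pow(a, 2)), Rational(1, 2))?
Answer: Add(Rational(179424716688, 129514085003), Mul(Rational(-1114827, 647570425015), Pow(3853385, Rational(1, 2)))) ≈ 1.3820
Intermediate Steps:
Function('h')(D, u) = Add(Mul(3, u), Mul(3, Pow(Add(16, Pow(Add(-1, D), 2)), Rational(1, 2)))) (Function('h')(D, u) = Mul(Add(u, Pow(Add(Pow(4, 2), Pow(Add(D, -1), 2)), Rational(1, 2))), 3) = Mul(Add(u, Pow(Add(16, Pow(Add(-1, D), 2)), Rational(1, 2))), 3) = Add(Mul(3, u), Mul(3, Pow(Add(16, Pow(Add(-1, D), 2)), Rational(1, 2)))))
Mul(Add(-339013, 3683494), Pow(Add(2415840, Function('h')(-1962, p)), -1)) = Mul(Add(-339013, 3683494), Pow(Add(2415840, Add(Mul(3, -560), Mul(3, Pow(Add(16, Pow(Add(-1, -1962), 2)), Rational(1, 2))))), -1)) = Mul(3344481, Pow(Add(2415840, Add(-1680, Mul(3, Pow(Add(16, Pow(-1963, 2)), Rational(1, 2))))), -1)) = Mul(3344481, Pow(Add(2415840, Add(-1680, Mul(3, Pow(Add(16, 3853369), Rational(1, 2))))), -1)) = Mul(3344481, Pow(Add(2415840, Add(-1680, Mul(3, Pow(3853385, Rational(1, 2))))), -1)) = Mul(3344481, Pow(Add(2414160, Mul(3, Pow(3853385, Rational(1, 2)))), -1))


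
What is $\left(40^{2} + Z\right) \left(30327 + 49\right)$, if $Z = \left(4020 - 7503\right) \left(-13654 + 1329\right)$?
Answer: $1304028770200$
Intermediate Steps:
$Z = 42927975$ ($Z = \left(-3483\right) \left(-12325\right) = 42927975$)
$\left(40^{2} + Z\right) \left(30327 + 49\right) = \left(40^{2} + 42927975\right) \left(30327 + 49\right) = \left(1600 + 42927975\right) 30376 = 42929575 \cdot 30376 = 1304028770200$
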